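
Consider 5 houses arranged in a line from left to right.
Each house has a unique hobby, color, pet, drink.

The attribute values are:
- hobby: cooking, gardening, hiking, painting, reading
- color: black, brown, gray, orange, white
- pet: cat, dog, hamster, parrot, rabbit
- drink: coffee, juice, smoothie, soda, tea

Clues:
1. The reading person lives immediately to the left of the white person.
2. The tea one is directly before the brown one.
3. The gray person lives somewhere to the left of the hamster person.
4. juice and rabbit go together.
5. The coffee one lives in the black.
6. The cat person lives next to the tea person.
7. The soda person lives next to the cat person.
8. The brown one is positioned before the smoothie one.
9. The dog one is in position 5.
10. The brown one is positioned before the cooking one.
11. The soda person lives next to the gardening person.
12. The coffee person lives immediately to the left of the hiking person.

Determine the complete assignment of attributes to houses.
Solution:

House | Hobby | Color | Pet | Drink
-----------------------------------
  1   | painting | gray | parrot | soda
  2   | gardening | black | cat | coffee
  3   | hiking | orange | hamster | tea
  4   | reading | brown | rabbit | juice
  5   | cooking | white | dog | smoothie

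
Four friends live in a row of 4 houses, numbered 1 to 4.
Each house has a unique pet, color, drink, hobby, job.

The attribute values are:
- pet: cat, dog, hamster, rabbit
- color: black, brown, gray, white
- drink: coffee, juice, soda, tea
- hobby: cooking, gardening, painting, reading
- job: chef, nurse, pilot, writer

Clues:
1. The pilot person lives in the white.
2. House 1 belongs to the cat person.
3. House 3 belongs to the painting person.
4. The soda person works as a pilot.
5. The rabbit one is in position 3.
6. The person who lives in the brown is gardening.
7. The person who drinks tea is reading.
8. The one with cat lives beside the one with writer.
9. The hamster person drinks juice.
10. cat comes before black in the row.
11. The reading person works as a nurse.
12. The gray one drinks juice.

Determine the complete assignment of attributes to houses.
Solution:

House | Pet | Color | Drink | Hobby | Job
-----------------------------------------
  1   | cat | brown | coffee | gardening | chef
  2   | hamster | gray | juice | cooking | writer
  3   | rabbit | white | soda | painting | pilot
  4   | dog | black | tea | reading | nurse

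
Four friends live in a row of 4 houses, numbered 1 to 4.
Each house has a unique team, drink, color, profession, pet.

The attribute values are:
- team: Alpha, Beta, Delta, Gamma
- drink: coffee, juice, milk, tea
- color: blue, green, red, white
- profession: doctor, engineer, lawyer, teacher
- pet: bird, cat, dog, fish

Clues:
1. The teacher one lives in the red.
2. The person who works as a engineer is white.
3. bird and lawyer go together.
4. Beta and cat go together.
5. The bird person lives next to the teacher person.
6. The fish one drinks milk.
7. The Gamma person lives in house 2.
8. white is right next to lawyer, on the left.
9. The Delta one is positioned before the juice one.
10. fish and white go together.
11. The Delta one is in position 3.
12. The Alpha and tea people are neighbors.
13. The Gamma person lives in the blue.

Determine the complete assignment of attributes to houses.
Solution:

House | Team | Drink | Color | Profession | Pet
-----------------------------------------------
  1   | Alpha | milk | white | engineer | fish
  2   | Gamma | tea | blue | lawyer | bird
  3   | Delta | coffee | red | teacher | dog
  4   | Beta | juice | green | doctor | cat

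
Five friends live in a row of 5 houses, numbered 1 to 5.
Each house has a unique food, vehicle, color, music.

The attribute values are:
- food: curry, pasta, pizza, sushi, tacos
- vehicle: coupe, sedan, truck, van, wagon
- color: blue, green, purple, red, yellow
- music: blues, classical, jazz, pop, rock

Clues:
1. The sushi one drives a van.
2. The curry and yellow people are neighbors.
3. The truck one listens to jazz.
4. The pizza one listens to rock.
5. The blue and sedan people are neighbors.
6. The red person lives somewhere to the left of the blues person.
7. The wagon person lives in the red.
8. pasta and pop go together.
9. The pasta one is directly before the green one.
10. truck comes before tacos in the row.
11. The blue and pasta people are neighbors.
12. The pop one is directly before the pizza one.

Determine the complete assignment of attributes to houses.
Solution:

House | Food | Vehicle | Color | Music
--------------------------------------
  1   | curry | truck | blue | jazz
  2   | pasta | sedan | yellow | pop
  3   | pizza | coupe | green | rock
  4   | tacos | wagon | red | classical
  5   | sushi | van | purple | blues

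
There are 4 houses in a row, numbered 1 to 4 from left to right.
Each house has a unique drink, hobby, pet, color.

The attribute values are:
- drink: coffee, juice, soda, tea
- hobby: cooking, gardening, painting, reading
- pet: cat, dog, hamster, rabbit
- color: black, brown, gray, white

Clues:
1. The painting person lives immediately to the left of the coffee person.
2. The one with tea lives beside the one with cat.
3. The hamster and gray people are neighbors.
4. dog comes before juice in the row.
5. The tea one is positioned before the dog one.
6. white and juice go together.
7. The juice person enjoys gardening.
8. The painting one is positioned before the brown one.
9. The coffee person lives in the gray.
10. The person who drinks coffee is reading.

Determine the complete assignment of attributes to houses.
Solution:

House | Drink | Hobby | Pet | Color
-----------------------------------
  1   | tea | painting | hamster | black
  2   | coffee | reading | cat | gray
  3   | soda | cooking | dog | brown
  4   | juice | gardening | rabbit | white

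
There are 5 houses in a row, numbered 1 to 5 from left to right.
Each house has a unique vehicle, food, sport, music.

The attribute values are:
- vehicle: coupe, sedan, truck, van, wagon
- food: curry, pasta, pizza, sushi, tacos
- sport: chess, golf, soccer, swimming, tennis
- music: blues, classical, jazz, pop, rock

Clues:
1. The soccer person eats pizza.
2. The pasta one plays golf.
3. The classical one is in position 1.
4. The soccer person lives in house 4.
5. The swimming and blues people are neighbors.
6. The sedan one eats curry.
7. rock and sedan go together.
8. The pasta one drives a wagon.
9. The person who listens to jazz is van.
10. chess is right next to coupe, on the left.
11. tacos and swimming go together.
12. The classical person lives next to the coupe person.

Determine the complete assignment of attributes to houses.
Solution:

House | Vehicle | Food | Sport | Music
--------------------------------------
  1   | truck | sushi | chess | classical
  2   | coupe | tacos | swimming | pop
  3   | wagon | pasta | golf | blues
  4   | van | pizza | soccer | jazz
  5   | sedan | curry | tennis | rock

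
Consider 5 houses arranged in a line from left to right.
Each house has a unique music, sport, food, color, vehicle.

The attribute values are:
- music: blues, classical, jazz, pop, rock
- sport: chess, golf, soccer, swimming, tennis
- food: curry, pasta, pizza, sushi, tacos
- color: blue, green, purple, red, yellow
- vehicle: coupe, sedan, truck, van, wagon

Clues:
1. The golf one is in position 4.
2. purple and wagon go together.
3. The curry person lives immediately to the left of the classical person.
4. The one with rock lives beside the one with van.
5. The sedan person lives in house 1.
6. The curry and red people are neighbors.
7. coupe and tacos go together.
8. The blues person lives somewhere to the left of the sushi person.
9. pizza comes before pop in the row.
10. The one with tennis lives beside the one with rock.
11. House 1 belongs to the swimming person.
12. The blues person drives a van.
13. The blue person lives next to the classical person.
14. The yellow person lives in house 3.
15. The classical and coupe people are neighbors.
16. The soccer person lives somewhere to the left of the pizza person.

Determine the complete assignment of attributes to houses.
Solution:

House | Music | Sport | Food | Color | Vehicle
----------------------------------------------
  1   | jazz | swimming | curry | blue | sedan
  2   | classical | tennis | pasta | red | truck
  3   | rock | soccer | tacos | yellow | coupe
  4   | blues | golf | pizza | green | van
  5   | pop | chess | sushi | purple | wagon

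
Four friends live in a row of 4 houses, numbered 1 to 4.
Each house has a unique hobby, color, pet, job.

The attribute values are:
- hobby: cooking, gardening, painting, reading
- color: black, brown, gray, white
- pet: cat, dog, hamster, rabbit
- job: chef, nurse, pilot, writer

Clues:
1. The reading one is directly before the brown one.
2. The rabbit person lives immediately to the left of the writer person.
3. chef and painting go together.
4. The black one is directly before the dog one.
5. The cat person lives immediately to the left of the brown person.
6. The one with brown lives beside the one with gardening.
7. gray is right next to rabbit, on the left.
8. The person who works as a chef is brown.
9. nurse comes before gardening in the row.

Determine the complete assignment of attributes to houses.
Solution:

House | Hobby | Color | Pet | Job
---------------------------------
  1   | reading | gray | cat | nurse
  2   | painting | brown | rabbit | chef
  3   | gardening | black | hamster | writer
  4   | cooking | white | dog | pilot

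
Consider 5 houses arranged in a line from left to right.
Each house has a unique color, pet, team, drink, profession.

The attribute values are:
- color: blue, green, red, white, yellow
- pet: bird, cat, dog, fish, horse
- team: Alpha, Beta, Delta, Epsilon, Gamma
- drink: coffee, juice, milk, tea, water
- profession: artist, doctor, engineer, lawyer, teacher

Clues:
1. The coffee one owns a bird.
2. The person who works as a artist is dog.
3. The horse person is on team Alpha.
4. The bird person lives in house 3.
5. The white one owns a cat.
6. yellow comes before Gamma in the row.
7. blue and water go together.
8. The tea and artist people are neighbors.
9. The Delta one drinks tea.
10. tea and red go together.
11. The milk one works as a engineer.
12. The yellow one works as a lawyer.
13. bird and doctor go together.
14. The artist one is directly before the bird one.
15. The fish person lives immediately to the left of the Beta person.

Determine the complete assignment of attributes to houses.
Solution:

House | Color | Pet | Team | Drink | Profession
-----------------------------------------------
  1   | red | fish | Delta | tea | teacher
  2   | blue | dog | Beta | water | artist
  3   | green | bird | Epsilon | coffee | doctor
  4   | yellow | horse | Alpha | juice | lawyer
  5   | white | cat | Gamma | milk | engineer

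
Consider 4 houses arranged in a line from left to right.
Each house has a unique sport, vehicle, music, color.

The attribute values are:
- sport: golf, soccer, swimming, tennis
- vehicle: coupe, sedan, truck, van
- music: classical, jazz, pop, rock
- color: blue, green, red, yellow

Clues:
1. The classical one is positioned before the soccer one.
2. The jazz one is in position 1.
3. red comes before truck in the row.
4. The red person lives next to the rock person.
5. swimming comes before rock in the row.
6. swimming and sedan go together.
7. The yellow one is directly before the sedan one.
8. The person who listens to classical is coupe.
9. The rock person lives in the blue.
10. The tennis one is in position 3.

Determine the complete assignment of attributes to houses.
Solution:

House | Sport | Vehicle | Music | Color
---------------------------------------
  1   | golf | van | jazz | yellow
  2   | swimming | sedan | pop | green
  3   | tennis | coupe | classical | red
  4   | soccer | truck | rock | blue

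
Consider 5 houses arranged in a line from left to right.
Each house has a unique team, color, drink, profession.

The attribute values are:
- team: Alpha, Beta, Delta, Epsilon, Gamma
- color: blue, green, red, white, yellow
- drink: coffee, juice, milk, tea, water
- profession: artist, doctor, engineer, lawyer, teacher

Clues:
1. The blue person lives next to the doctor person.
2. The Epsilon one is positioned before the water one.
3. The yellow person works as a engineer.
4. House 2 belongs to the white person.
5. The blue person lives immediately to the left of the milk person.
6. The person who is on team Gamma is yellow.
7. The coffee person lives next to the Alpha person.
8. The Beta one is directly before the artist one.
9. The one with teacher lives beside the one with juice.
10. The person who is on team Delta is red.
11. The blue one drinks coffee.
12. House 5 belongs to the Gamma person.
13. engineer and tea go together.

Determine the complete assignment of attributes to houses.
Solution:

House | Team | Color | Drink | Profession
-----------------------------------------
  1   | Epsilon | blue | coffee | lawyer
  2   | Alpha | white | milk | doctor
  3   | Beta | green | water | teacher
  4   | Delta | red | juice | artist
  5   | Gamma | yellow | tea | engineer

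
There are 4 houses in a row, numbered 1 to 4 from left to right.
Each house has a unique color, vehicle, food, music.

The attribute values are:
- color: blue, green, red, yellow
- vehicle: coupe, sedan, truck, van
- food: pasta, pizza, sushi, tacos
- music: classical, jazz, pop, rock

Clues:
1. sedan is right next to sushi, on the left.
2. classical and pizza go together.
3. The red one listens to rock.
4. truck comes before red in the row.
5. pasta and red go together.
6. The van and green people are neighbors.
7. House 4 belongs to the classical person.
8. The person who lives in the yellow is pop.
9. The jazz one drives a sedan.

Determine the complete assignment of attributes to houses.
Solution:

House | Color | Vehicle | Food | Music
--------------------------------------
  1   | blue | sedan | tacos | jazz
  2   | yellow | truck | sushi | pop
  3   | red | van | pasta | rock
  4   | green | coupe | pizza | classical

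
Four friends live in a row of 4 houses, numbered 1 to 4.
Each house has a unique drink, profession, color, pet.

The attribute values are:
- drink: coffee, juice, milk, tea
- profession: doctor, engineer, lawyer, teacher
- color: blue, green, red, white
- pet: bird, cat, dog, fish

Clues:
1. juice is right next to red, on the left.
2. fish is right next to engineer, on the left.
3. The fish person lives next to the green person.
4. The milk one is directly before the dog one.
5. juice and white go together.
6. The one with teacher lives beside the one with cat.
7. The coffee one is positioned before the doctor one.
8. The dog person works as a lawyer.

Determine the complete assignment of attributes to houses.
Solution:

House | Drink | Profession | Color | Pet
----------------------------------------
  1   | coffee | teacher | blue | fish
  2   | milk | engineer | green | cat
  3   | juice | lawyer | white | dog
  4   | tea | doctor | red | bird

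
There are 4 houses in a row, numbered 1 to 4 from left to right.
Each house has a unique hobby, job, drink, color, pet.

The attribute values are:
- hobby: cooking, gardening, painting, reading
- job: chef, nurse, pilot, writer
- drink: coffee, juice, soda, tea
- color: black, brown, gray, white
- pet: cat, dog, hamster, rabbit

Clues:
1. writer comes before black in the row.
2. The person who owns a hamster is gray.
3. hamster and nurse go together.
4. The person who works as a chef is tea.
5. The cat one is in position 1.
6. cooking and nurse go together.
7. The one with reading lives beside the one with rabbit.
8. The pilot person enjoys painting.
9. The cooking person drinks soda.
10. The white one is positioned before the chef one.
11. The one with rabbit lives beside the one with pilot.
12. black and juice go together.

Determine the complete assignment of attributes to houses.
Solution:

House | Hobby | Job | Drink | Color | Pet
-----------------------------------------
  1   | reading | writer | coffee | white | cat
  2   | gardening | chef | tea | brown | rabbit
  3   | painting | pilot | juice | black | dog
  4   | cooking | nurse | soda | gray | hamster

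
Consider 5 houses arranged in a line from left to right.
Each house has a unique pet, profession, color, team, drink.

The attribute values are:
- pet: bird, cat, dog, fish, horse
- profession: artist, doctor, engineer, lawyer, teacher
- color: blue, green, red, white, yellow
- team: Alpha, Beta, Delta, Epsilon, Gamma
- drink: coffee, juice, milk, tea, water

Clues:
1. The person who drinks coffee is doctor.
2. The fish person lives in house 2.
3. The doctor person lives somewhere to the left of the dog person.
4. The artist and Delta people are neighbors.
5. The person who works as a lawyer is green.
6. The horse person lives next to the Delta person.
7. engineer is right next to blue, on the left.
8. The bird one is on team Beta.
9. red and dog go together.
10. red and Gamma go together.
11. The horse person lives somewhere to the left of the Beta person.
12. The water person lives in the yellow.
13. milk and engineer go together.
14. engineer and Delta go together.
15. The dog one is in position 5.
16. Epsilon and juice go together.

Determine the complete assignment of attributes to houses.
Solution:

House | Pet | Profession | Color | Team | Drink
-----------------------------------------------
  1   | horse | artist | yellow | Alpha | water
  2   | fish | engineer | white | Delta | milk
  3   | bird | doctor | blue | Beta | coffee
  4   | cat | lawyer | green | Epsilon | juice
  5   | dog | teacher | red | Gamma | tea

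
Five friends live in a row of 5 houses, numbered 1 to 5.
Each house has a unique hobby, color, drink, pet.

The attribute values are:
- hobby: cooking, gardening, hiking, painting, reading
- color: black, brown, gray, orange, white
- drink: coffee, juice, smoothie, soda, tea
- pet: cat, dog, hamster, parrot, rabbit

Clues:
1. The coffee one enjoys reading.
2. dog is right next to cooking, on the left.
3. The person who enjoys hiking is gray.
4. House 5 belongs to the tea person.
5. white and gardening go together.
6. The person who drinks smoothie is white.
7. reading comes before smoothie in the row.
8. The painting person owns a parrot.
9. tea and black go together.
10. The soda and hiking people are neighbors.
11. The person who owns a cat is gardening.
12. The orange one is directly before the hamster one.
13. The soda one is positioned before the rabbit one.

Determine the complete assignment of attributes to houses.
Solution:

House | Hobby | Color | Drink | Pet
-----------------------------------
  1   | reading | orange | coffee | dog
  2   | cooking | brown | soda | hamster
  3   | hiking | gray | juice | rabbit
  4   | gardening | white | smoothie | cat
  5   | painting | black | tea | parrot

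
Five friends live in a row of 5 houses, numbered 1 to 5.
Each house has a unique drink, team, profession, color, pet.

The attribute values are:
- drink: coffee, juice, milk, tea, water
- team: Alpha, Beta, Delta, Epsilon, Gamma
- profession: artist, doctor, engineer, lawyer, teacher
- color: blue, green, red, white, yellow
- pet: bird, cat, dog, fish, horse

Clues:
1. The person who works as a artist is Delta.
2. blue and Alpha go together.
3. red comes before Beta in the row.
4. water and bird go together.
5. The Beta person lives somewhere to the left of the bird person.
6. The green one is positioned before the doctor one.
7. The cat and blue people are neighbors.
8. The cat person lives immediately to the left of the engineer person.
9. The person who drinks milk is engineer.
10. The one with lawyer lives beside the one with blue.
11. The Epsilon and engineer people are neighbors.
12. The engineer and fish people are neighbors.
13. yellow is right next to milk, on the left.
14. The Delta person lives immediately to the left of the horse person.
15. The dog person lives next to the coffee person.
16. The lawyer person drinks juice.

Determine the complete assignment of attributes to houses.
Solution:

House | Drink | Team | Profession | Color | Pet
-----------------------------------------------
  1   | juice | Epsilon | lawyer | yellow | cat
  2   | milk | Alpha | engineer | blue | dog
  3   | coffee | Delta | artist | red | fish
  4   | tea | Beta | teacher | green | horse
  5   | water | Gamma | doctor | white | bird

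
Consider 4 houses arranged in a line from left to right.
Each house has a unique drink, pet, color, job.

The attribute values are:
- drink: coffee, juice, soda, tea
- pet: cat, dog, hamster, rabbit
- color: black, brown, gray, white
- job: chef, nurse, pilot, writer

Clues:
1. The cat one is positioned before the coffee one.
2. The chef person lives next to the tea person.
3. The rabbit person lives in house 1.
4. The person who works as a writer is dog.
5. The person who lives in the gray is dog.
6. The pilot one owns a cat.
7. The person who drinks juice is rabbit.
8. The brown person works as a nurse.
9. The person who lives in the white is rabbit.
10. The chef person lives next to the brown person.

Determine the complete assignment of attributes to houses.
Solution:

House | Drink | Pet | Color | Job
---------------------------------
  1   | juice | rabbit | white | chef
  2   | tea | hamster | brown | nurse
  3   | soda | cat | black | pilot
  4   | coffee | dog | gray | writer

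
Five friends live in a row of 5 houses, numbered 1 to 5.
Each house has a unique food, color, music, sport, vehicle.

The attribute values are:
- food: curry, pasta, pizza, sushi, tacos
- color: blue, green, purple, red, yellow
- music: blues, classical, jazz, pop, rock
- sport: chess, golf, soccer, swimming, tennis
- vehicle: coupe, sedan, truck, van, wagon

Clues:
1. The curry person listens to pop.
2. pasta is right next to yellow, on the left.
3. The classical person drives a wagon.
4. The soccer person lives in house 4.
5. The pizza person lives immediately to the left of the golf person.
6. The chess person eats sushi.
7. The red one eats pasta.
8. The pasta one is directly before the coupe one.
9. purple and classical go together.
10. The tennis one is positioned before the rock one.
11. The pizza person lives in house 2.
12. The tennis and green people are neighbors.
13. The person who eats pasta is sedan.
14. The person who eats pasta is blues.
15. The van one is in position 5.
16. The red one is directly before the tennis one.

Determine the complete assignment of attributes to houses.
Solution:

House | Food | Color | Music | Sport | Vehicle
----------------------------------------------
  1   | pasta | red | blues | swimming | sedan
  2   | pizza | yellow | jazz | tennis | coupe
  3   | curry | green | pop | golf | truck
  4   | tacos | purple | classical | soccer | wagon
  5   | sushi | blue | rock | chess | van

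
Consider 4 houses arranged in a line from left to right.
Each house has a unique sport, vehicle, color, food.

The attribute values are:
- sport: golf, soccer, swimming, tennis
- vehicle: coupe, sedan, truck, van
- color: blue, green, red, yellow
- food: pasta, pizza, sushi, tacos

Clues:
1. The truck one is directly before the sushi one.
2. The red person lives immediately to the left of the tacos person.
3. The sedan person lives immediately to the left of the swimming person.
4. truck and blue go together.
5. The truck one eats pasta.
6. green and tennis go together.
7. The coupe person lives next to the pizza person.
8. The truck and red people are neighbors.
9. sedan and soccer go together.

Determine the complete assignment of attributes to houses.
Solution:

House | Sport | Vehicle | Color | Food
--------------------------------------
  1   | golf | truck | blue | pasta
  2   | soccer | sedan | red | sushi
  3   | swimming | coupe | yellow | tacos
  4   | tennis | van | green | pizza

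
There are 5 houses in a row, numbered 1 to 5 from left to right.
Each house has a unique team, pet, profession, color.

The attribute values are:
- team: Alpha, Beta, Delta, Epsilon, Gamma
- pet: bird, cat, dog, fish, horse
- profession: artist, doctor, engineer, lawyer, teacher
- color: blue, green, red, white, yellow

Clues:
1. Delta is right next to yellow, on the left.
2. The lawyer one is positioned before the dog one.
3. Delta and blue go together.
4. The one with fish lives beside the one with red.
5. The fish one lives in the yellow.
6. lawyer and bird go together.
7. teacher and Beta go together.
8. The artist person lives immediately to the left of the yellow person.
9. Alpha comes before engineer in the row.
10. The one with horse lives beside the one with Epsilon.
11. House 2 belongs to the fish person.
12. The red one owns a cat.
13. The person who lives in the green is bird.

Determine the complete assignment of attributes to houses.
Solution:

House | Team | Pet | Profession | Color
---------------------------------------
  1   | Delta | horse | artist | blue
  2   | Epsilon | fish | doctor | yellow
  3   | Beta | cat | teacher | red
  4   | Alpha | bird | lawyer | green
  5   | Gamma | dog | engineer | white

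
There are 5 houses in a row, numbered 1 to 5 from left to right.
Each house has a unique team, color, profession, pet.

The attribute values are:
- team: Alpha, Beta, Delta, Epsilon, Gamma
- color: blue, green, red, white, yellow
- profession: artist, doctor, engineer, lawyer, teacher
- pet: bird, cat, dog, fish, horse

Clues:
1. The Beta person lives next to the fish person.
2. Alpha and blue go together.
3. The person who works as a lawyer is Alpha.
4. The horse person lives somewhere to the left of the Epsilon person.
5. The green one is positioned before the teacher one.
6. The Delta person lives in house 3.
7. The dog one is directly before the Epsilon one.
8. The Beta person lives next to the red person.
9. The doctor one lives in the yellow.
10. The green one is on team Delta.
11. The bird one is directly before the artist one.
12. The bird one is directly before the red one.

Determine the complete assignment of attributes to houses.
Solution:

House | Team | Color | Profession | Pet
---------------------------------------
  1   | Beta | yellow | doctor | bird
  2   | Gamma | red | artist | fish
  3   | Delta | green | engineer | horse
  4   | Alpha | blue | lawyer | dog
  5   | Epsilon | white | teacher | cat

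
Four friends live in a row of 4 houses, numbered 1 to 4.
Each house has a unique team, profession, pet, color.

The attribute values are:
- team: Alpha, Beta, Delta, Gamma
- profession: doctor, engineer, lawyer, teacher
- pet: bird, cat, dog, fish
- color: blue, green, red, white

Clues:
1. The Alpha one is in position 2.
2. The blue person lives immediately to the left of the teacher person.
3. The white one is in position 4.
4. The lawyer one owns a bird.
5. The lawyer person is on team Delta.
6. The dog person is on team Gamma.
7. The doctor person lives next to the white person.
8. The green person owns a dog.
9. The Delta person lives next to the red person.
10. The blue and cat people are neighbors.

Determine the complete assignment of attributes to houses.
Solution:

House | Team | Profession | Pet | Color
---------------------------------------
  1   | Delta | lawyer | bird | blue
  2   | Alpha | teacher | cat | red
  3   | Gamma | doctor | dog | green
  4   | Beta | engineer | fish | white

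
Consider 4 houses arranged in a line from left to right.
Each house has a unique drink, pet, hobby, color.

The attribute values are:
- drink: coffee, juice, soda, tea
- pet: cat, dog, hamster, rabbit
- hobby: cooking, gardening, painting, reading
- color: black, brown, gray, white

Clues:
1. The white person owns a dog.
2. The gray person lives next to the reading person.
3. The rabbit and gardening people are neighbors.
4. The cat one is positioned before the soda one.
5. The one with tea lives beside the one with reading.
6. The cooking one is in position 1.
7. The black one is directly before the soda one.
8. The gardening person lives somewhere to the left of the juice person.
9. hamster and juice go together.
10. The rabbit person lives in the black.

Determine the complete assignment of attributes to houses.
Solution:

House | Drink | Pet | Hobby | Color
-----------------------------------
  1   | tea | cat | cooking | gray
  2   | coffee | rabbit | reading | black
  3   | soda | dog | gardening | white
  4   | juice | hamster | painting | brown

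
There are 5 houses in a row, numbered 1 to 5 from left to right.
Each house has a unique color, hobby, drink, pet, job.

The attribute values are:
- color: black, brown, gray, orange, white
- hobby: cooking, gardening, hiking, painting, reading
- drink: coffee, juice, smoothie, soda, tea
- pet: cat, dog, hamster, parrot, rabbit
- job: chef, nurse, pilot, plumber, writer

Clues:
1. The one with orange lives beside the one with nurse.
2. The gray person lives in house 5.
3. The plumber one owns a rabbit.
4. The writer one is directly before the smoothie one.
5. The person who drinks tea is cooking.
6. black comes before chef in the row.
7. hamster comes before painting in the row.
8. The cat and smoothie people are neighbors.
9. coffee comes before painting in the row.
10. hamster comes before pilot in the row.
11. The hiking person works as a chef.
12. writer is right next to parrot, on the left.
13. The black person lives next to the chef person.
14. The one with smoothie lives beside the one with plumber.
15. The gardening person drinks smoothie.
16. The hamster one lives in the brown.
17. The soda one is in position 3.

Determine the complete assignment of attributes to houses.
Solution:

House | Color | Hobby | Drink | Pet | Job
-----------------------------------------
  1   | orange | cooking | tea | cat | writer
  2   | white | gardening | smoothie | parrot | nurse
  3   | black | reading | soda | rabbit | plumber
  4   | brown | hiking | coffee | hamster | chef
  5   | gray | painting | juice | dog | pilot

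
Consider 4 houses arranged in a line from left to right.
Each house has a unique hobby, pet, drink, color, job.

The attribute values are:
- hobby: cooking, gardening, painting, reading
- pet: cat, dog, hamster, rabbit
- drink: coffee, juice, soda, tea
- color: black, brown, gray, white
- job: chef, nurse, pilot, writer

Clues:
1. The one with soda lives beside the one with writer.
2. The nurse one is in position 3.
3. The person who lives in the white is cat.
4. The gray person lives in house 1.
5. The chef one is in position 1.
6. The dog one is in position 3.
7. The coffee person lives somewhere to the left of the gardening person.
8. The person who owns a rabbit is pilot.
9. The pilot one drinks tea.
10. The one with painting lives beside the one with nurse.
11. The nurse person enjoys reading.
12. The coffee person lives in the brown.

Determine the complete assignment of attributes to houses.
Solution:

House | Hobby | Pet | Drink | Color | Job
-----------------------------------------
  1   | cooking | hamster | soda | gray | chef
  2   | painting | cat | juice | white | writer
  3   | reading | dog | coffee | brown | nurse
  4   | gardening | rabbit | tea | black | pilot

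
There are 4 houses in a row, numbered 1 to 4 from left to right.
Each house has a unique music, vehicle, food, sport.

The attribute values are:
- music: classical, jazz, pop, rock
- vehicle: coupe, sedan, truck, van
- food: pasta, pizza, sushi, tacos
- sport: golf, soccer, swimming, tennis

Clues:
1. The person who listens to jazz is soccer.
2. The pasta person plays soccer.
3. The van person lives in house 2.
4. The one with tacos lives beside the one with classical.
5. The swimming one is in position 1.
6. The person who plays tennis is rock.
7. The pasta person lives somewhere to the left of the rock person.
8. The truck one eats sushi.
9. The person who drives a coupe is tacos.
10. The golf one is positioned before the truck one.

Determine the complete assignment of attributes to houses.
Solution:

House | Music | Vehicle | Food | Sport
--------------------------------------
  1   | pop | coupe | tacos | swimming
  2   | classical | van | pizza | golf
  3   | jazz | sedan | pasta | soccer
  4   | rock | truck | sushi | tennis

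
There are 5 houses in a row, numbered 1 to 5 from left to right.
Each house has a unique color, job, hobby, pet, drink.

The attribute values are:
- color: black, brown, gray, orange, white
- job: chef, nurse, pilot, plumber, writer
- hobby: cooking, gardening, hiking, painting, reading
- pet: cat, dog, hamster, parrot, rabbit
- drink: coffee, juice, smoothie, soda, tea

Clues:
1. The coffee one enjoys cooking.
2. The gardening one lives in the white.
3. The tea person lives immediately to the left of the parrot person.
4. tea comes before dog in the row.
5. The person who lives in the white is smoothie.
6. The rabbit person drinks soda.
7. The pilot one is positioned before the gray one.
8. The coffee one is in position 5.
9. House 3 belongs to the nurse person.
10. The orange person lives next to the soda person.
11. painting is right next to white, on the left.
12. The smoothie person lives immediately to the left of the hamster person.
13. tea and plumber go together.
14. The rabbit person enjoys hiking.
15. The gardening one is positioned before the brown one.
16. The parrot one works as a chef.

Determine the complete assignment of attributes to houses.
Solution:

House | Color | Job | Hobby | Pet | Drink
-----------------------------------------
  1   | black | plumber | painting | cat | tea
  2   | white | chef | gardening | parrot | smoothie
  3   | orange | nurse | reading | hamster | juice
  4   | brown | pilot | hiking | rabbit | soda
  5   | gray | writer | cooking | dog | coffee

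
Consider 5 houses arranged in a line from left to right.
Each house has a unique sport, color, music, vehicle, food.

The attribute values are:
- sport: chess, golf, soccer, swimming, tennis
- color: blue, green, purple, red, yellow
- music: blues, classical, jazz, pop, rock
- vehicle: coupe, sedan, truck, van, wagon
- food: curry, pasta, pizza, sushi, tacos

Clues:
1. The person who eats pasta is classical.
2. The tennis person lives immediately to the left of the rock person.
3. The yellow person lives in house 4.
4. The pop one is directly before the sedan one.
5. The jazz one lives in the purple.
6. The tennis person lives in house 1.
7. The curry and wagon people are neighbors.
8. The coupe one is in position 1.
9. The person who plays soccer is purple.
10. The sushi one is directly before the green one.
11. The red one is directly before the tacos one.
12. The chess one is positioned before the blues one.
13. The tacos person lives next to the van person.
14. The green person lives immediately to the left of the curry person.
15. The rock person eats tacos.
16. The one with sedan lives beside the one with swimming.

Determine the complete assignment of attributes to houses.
Solution:

House | Sport | Color | Music | Vehicle | Food
----------------------------------------------
  1   | tennis | red | pop | coupe | sushi
  2   | chess | green | rock | sedan | tacos
  3   | swimming | blue | blues | van | curry
  4   | golf | yellow | classical | wagon | pasta
  5   | soccer | purple | jazz | truck | pizza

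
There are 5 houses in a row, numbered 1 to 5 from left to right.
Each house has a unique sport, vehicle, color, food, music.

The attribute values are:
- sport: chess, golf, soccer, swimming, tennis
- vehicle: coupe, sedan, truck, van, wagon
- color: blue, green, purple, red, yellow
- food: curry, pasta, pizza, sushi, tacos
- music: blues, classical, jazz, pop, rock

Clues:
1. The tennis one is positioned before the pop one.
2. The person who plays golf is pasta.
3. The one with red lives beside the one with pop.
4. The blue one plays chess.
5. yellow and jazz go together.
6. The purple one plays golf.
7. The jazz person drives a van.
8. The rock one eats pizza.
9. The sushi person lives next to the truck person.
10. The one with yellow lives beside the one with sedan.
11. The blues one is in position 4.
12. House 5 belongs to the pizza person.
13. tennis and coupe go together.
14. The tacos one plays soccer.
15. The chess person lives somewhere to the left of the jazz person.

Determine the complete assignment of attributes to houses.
Solution:

House | Sport | Vehicle | Color | Food | Music
----------------------------------------------
  1   | tennis | coupe | red | sushi | classical
  2   | chess | truck | blue | curry | pop
  3   | soccer | van | yellow | tacos | jazz
  4   | golf | sedan | purple | pasta | blues
  5   | swimming | wagon | green | pizza | rock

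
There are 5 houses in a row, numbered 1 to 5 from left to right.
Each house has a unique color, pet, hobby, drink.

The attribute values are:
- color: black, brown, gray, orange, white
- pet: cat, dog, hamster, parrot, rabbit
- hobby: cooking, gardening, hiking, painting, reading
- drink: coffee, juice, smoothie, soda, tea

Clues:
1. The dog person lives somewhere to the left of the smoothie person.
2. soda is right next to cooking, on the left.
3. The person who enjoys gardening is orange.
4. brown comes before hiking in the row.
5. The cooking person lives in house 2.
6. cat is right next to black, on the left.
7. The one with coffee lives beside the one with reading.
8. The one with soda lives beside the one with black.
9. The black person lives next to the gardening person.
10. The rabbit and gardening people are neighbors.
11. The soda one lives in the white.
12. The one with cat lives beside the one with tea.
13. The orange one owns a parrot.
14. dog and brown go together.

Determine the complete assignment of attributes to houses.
Solution:

House | Color | Pet | Hobby | Drink
-----------------------------------
  1   | white | cat | painting | soda
  2   | black | rabbit | cooking | tea
  3   | orange | parrot | gardening | coffee
  4   | brown | dog | reading | juice
  5   | gray | hamster | hiking | smoothie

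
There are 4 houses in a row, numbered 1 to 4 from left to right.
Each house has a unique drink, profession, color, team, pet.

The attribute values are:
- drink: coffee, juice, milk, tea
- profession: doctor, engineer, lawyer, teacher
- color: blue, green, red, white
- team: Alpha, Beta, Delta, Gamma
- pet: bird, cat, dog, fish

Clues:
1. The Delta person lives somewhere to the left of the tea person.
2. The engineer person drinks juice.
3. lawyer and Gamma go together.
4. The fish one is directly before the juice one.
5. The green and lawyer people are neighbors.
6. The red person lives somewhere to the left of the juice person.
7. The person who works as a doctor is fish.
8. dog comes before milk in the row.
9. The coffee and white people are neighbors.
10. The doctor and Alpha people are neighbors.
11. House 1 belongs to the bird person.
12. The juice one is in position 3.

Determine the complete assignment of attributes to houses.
Solution:

House | Drink | Profession | Color | Team | Pet
-----------------------------------------------
  1   | coffee | teacher | red | Delta | bird
  2   | tea | doctor | white | Beta | fish
  3   | juice | engineer | green | Alpha | dog
  4   | milk | lawyer | blue | Gamma | cat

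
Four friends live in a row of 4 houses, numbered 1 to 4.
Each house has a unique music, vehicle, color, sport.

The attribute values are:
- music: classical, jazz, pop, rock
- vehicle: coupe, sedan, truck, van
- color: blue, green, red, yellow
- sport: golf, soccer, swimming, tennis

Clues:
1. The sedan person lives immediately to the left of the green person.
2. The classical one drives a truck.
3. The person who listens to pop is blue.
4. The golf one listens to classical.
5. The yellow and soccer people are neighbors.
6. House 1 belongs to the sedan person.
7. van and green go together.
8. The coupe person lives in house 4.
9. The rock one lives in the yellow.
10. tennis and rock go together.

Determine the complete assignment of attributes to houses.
Solution:

House | Music | Vehicle | Color | Sport
---------------------------------------
  1   | rock | sedan | yellow | tennis
  2   | jazz | van | green | soccer
  3   | classical | truck | red | golf
  4   | pop | coupe | blue | swimming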